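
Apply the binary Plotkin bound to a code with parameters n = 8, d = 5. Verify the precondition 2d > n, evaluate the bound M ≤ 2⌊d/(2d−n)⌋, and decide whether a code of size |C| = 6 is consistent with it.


Plotkin bound M ≤ 4; given |C| = 6 > bound (violated).

Check applicability: 2d = 10, n = 8.
2d − n = 2 > 0, so Plotkin applies.
Compute d/(2d−n) = 5/2 ≈ 2.5000.
⌊d/(2d−n)⌋ = 2.
Plotkin bound: M ≤ 2·2 = 4.
Given |C| = 6, check: VIOLATED.
This |C| is above the Plotkin bound, so no binary code with n = 8, d = 5 and 6 codewords exists.


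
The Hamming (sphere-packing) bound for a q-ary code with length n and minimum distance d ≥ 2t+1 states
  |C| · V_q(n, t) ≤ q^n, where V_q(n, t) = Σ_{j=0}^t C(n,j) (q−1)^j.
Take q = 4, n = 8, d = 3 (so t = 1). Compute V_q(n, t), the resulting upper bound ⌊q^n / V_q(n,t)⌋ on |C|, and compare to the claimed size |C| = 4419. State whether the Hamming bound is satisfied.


V_q(n, t) = 25, q^n = 65536, Hamming bound = 2621, |C| = 4419 > bound (violated).

Step 1: Compute V_q(n, t) = Σ_{j=0}^1 C(n, j) (q−1)^j.
  j = 0: C(8,0)·(3)^0 = 1·1 = 1.
  j = 1: C(8,1)·(3)^1 = 8·3 = 24.
  V_q(n, t) = 1 + 24 = 25.
Step 2: q^n = 4^8 = 65536.
Step 3: Hamming bound ⌊q^n / V_q(n,t)⌋ = ⌊65536/25⌋ = 2621.
Step 4: Compare |C| = 4419 to 2621: violated.
The claimed |C| lies above the Hamming bound, so no 4-ary code of length 8 with d ≥ 3 can have 4419 codewords.


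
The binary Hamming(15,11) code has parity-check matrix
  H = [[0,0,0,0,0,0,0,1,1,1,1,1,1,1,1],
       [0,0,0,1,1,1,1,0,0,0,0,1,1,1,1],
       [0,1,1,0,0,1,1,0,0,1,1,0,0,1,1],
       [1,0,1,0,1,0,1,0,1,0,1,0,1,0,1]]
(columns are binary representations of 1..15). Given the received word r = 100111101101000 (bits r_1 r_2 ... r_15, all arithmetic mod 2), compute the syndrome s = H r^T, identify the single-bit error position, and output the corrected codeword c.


s = (1, 1, 1, 0)^T, error position = 14, corrected codeword c = 100111101101010

Compute s = H r^T mod 2 one row at a time:
  s_1 = 0 + 1 + 1 + 0 + 1 + 0 + 0 + 0 = 3 ≡ 1 (mod 2).
  s_2 = 1 + 1 + 1 + 1 + 1 + 0 + 0 + 0 = 5 ≡ 1 (mod 2).
  s_3 = 0 + 0 + 1 + 1 + 1 + 0 + 0 + 0 = 3 ≡ 1 (mod 2).
  s_4 = 1 + 0 + 1 + 1 + 1 + 0 + 0 + 0 = 4 ≡ 0 (mod 2).
s = (1, 1, 1, 0)^T — this equals column 14 of H (binary 1110), so error is at position 14.
Correct: flip bit 14 of r = 100111101101000 to get c = 100111101101010.


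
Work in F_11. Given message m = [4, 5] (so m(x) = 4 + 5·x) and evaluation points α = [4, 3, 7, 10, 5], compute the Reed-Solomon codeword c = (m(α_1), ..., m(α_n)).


c = [2, 8, 6, 10, 7]

Message polynomial: m(x) = 4 + 5·x (mod 11).
For each evaluation point α_i, compute m(α_i) mod 11:
  α_1 = 4: Horner steps 5 → 2, so m(4) = 2.
  α_2 = 3: Horner steps 5 → 8, so m(3) = 8.
  α_3 = 7: Horner steps 5 → 6, so m(7) = 6.
  α_4 = 10: Horner steps 5 → 10, so m(10) = 10.
  α_5 = 5: Horner steps 5 → 7, so m(5) = 7.
Codeword c = [2, 8, 6, 10, 7] ∈ F_11^5.


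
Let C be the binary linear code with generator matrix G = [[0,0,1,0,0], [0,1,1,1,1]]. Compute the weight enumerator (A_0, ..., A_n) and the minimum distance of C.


Weight distribution: A_0 = 1, A_1 = 1, A_3 = 1, A_4 = 1. Minimum distance d = 1.

Enumerate all 2^2 = 4 messages m ∈ F_2^2.
For each, compute codeword c = mG in F_2^5, then tally its weight.
  m = 00 → c = 00000, weight = 0.
  m = 10 → c = 00100, weight = 1.
  m = 01 → c = 01111, weight = 4.
  m = 11 → c = 01011, weight = 3.
Tally weights:
  weight 0: 1 codewords.
  weight 1: 1 codewords.
  weight 3: 1 codewords.
  weight 4: 1 codewords.
Minimum distance d = smallest w > 0 with A_w > 0 = 1.
Sanity: Σ A_w = 4 = 2^2 = 4 ✓.


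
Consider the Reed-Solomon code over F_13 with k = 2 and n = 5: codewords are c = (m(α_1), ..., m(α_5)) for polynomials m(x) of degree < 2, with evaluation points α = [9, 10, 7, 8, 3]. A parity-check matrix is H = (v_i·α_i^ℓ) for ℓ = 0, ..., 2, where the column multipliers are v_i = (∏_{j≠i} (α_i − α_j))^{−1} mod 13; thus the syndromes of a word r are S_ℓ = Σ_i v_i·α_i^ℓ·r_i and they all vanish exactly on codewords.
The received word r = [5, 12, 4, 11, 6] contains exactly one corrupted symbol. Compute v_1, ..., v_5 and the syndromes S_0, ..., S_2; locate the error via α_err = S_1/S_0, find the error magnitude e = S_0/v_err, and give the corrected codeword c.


S = (7, 8, 11), error at position 5, error magnitude e = 4, c = [5, 12, 4, 11, 2].

Step 1: column multipliers v_i = (∏_{j≠i}(α_i − α_j))^{−1} mod 13.
  i = 1 (α = 9): (9−10)(9−7)(9−8)(9−3) = (−1)·2·1·6 = −12 ≡ 1, so v_1 = 1^{−1} = 1 (mod 13).
  i = 2 (α = 10): (10−9)(10−7)(10−8)(10−3) = 1·3·2·7 = 42 ≡ 3, so v_2 = 3^{−1} = 9 (mod 13).
  i = 3 (α = 7): (7−9)(7−10)(7−8)(7−3) = (−2)·(−3)·(−1)·4 = −24 ≡ 2, so v_3 = 2^{−1} = 7 (mod 13).
  i = 4 (α = 8): (8−9)(8−10)(8−7)(8−3) = (−1)·(−2)·1·5 = 10 ≡ 10, so v_4 = 10^{−1} = 4 (mod 13).
  i = 5 (α = 3): (3−9)(3−10)(3−7)(3−8) = (−6)·(−7)·(−4)·(−5) = 840 ≡ 8, so v_5 = 8^{−1} = 5 (mod 13).
  v = [1, 9, 7, 4, 5].
Step 2: syndromes of r = [5, 12, 4, 11, 6] (all sums mod 13).
  S_0 = Σ v_i r_i = 1·5 + 9·12 + 7·4 + 4·11 + 5·6 = 215 ≡ 7.
  S_1 = Σ v_i α_i r_i = 1·9·5 + 9·10·12 + 7·7·4 + 4·8·11 + 5·3·6 = 1763 ≡ 8.
  α_i^2 mod 13 = [3, 9, 10, 12, 9].
  S_2 = Σ v_i α_i^2 r_i = 1·3·5 + 9·9·12 + 7·10·4 + 4·12·11 + 5·9·6 = 2065 ≡ 11.
  S = (7, 8, 11) ≠ 0, so r is not a codeword (an error is present).
Step 3: locate the error. For a single error e at position i, S_ℓ = v_i·e·α_i^ℓ, so α_err = S_1/S_0.
  S_0^{−1} = 7^{−1} = 2 (mod 13), so α_err = 8·2 = 16 ≡ 3 = α_5. Error position i = 5.
  Consistency check: S_2/S_1 = 11·5 = 55 ≡ 3 = α_err ✓ (single-error assumption holds).
Step 4: error magnitude e = S_0/v_5 = S_0·∏_{j≠5}(α_5 − α_j) = 7·8 = 56 ≡ 4 (mod 13).
Step 5: correct position 5: c_5 = r_5 − e = 6 − 4 ≡ 2 (mod 13). Hence c = [5, 12, 4, 11, 2].
  Check: interpolating c through the α_i gives m(x) = 7 + 7·x (degree < 2) with m(α_i) = c_i for every i, so c is indeed a codeword.


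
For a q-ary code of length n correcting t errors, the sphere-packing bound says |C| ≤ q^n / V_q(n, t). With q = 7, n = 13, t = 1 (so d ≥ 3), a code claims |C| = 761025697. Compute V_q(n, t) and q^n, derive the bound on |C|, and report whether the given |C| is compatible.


V_q(n, t) = 79, q^n = 96889010407, Hamming bound = 1226443169, |C| = 761025697 ≤ bound (satisfied).

Step 1: Compute V_q(n, t) = Σ_{j=0}^1 C(n, j) (q−1)^j.
  j = 0: C(13,0)·(6)^0 = 1·1 = 1.
  j = 1: C(13,1)·(6)^1 = 13·6 = 78.
  V_q(n, t) = 1 + 78 = 79.
Step 2: q^n = 7^13 = 96889010407.
Step 3: Hamming bound ⌊q^n / V_q(n,t)⌋ = ⌊96889010407/79⌋ = 1226443169.
Step 4: Compare |C| = 761025697 to 1226443169: satisfied.
The claimed |C| lies below the Hamming bound.


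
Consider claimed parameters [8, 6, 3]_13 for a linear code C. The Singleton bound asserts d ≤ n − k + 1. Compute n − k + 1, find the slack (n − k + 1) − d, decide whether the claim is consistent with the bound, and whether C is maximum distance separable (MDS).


Singleton RHS = n − k + 1 = 3, slack = 0, bound satisfied, MDS.

Singleton bound: d ≤ n − k + 1.
Here n = 8, k = 6, so n − k + 1 = 3.
Given d = 3, check d ≤ 3: YES.
Slack = (n − k + 1) − d = 0.
The code is MDS (slack = 0).
Description: the claimed parameters are [8, 6, 3]_13; such a code would be MDS (meets Singleton bound).


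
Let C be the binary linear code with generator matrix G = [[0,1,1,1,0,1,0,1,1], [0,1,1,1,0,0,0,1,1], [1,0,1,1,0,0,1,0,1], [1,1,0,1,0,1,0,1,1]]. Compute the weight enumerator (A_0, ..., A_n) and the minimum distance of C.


Weight distribution: A_0 = 1, A_1 = 1, A_2 = 1, A_3 = 2, A_4 = 3, A_5 = 5, A_6 = 3. Minimum distance d = 1.

Enumerate all 2^4 = 16 messages m ∈ F_2^4.
For each, compute codeword c = mG in F_2^9, then tally its weight.
  m = 0000 → c = 000000000, weight = 0.
  m = 1000 → c = 011101011, weight = 6.
  m = 0100 → c = 011100011, weight = 5.
  m = 1100 → c = 000001000, weight = 1.
  m = 0010 → c = 101100101, weight = 5.
  m = 1010 → c = 110001110, weight = 5.
  m = 0110 → c = 110000110, weight = 4.
  m = 1110 → c = 101101101, weight = 6.
  m = 0001 → c = 110101011, weight = 6.
  m = 1001 → c = 101000000, weight = 2.
  m = 0101 → c = 101001000, weight = 3.
  m = 1101 → c = 110100011, weight = 5.
  m = 0011 → c = 011001110, weight = 5.
  m = 1011 → c = 000100101, weight = 3.
  m = 0111 → c = 000101101, weight = 4.
  m = 1111 → c = 011000110, weight = 4.
Tally weights:
  weight 0: 1 codewords.
  weight 1: 1 codewords.
  weight 2: 1 codewords.
  weight 3: 2 codewords.
  weight 4: 3 codewords.
  weight 5: 5 codewords.
  weight 6: 3 codewords.
Minimum distance d = smallest w > 0 with A_w > 0 = 1.
Sanity: Σ A_w = 16 = 2^4 = 16 ✓.


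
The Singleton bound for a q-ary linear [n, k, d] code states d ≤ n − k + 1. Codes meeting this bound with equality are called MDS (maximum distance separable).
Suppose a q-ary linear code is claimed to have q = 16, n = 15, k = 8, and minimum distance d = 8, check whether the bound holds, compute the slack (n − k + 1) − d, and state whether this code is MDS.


Singleton RHS = n − k + 1 = 8, slack = 0, bound satisfied, MDS.

Singleton bound: d ≤ n − k + 1.
Here n = 15, k = 8, so n − k + 1 = 8.
Given d = 8, check d ≤ 8: YES.
Slack = (n − k + 1) − d = 0.
The code is MDS (slack = 0).
Description: the claimed parameters are [15, 8, 8]_16; such a code would be MDS (meets Singleton bound).


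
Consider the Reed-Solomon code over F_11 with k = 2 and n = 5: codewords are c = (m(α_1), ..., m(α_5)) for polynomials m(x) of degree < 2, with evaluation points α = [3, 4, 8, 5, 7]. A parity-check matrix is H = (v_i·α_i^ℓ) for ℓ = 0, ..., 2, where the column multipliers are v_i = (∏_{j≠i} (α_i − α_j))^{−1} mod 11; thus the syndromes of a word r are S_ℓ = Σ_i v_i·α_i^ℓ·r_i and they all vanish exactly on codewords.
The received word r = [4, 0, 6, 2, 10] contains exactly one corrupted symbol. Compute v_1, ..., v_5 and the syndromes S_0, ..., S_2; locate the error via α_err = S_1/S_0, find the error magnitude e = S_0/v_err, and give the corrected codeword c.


S = (6, 8, 7), error at position 4, error magnitude e = 6, c = [4, 0, 6, 7, 10].

Step 1: column multipliers v_i = (∏_{j≠i}(α_i − α_j))^{−1} mod 11.
  i = 1 (α = 3): (3−4)(3−8)(3−5)(3−7) = (−1)·(−5)·(−2)·(−4) = 40 ≡ 7, so v_1 = 7^{−1} = 8 (mod 11).
  i = 2 (α = 4): (4−3)(4−8)(4−5)(4−7) = 1·(−4)·(−1)·(−3) = −12 ≡ 10, so v_2 = 10^{−1} = 10 (mod 11).
  i = 3 (α = 8): (8−3)(8−4)(8−5)(8−7) = 5·4·3·1 = 60 ≡ 5, so v_3 = 5^{−1} = 9 (mod 11).
  i = 4 (α = 5): (5−3)(5−4)(5−8)(5−7) = 2·1·(−3)·(−2) = 12 ≡ 1, so v_4 = 1^{−1} = 1 (mod 11).
  i = 5 (α = 7): (7−3)(7−4)(7−8)(7−5) = 4·3·(−1)·2 = −24 ≡ 9, so v_5 = 9^{−1} = 5 (mod 11).
  v = [8, 10, 9, 1, 5].
Step 2: syndromes of r = [4, 0, 6, 2, 10] (all sums mod 11).
  S_0 = Σ v_i r_i = 8·4 + 10·0 + 9·6 + 1·2 + 5·10 = 138 ≡ 6.
  S_1 = Σ v_i α_i r_i = 8·3·4 + 10·4·0 + 9·8·6 + 1·5·2 + 5·7·10 = 888 ≡ 8.
  α_i^2 mod 11 = [9, 5, 9, 3, 5].
  S_2 = Σ v_i α_i^2 r_i = 8·9·4 + 10·5·0 + 9·9·6 + 1·3·2 + 5·5·10 = 1030 ≡ 7.
  S = (6, 8, 7) ≠ 0, so r is not a codeword (an error is present).
Step 3: locate the error. For a single error e at position i, S_ℓ = v_i·e·α_i^ℓ, so α_err = S_1/S_0.
  S_0^{−1} = 6^{−1} = 2 (mod 11), so α_err = 8·2 = 16 ≡ 5 = α_4. Error position i = 4.
  Consistency check: S_2/S_1 = 7·7 = 49 ≡ 5 = α_err ✓ (single-error assumption holds).
Step 4: error magnitude e = S_0/v_4 = S_0·∏_{j≠4}(α_4 − α_j) = 6·1 = 6 ≡ 6 (mod 11).
Step 5: correct position 4: c_4 = r_4 − e = 2 − 6 ≡ 7 (mod 11). Hence c = [4, 0, 6, 7, 10].
  Check: interpolating c through the α_i gives m(x) = 5 + 7·x (degree < 2) with m(α_i) = c_i for every i, so c is indeed a codeword.


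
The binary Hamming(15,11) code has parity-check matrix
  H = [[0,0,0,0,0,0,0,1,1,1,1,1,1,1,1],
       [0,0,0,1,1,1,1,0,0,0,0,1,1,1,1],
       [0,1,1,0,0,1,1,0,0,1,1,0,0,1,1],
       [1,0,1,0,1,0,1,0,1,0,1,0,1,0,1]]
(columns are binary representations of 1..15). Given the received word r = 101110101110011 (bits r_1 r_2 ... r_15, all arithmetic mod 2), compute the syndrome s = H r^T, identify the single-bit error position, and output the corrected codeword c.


s = (1, 1, 0, 1)^T, error position = 13, corrected codeword c = 101110101110111

Compute s = H r^T mod 2 one row at a time:
  s_1 = 0 + 1 + 1 + 1 + 0 + 0 + 1 + 1 = 5 ≡ 1 (mod 2).
  s_2 = 1 + 1 + 0 + 1 + 0 + 0 + 1 + 1 = 5 ≡ 1 (mod 2).
  s_3 = 0 + 1 + 0 + 1 + 1 + 1 + 1 + 1 = 6 ≡ 0 (mod 2).
  s_4 = 1 + 1 + 1 + 1 + 1 + 1 + 0 + 1 = 7 ≡ 1 (mod 2).
s = (1, 1, 0, 1)^T — this equals column 13 of H (binary 1101), so error is at position 13.
Correct: flip bit 13 of r = 101110101110011 to get c = 101110101110111.


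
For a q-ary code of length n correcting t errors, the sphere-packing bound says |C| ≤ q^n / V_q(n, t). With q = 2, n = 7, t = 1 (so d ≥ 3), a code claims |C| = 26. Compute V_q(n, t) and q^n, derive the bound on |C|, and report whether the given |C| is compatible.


V_q(n, t) = 8, q^n = 128, Hamming bound = 16, |C| = 26 > bound (violated).

Step 1: Compute V_q(n, t) = Σ_{j=0}^1 C(n, j) (q−1)^j.
  j = 0: C(7,0)·(1)^0 = 1·1 = 1.
  j = 1: C(7,1)·(1)^1 = 7·1 = 7.
  V_q(n, t) = 1 + 7 = 8.
Step 2: q^n = 2^7 = 128.
Step 3: Hamming bound ⌊q^n / V_q(n,t)⌋ = ⌊128/8⌋ = 16.
Step 4: Compare |C| = 26 to 16: violated.
The claimed |C| lies above the Hamming bound, so no 2-ary code of length 7 with d ≥ 3 can have 26 codewords.


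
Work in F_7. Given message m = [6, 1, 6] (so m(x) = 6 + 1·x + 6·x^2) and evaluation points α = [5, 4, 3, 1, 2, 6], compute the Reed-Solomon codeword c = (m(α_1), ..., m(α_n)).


c = [0, 1, 0, 6, 4, 4]

Message polynomial: m(x) = 6 + 1·x + 6·x^2 (mod 7).
For each evaluation point α_i, compute m(α_i) mod 7:
  α_1 = 5: Horner steps 6 → 3 → 0, so m(5) = 0.
  α_2 = 4: Horner steps 6 → 4 → 1, so m(4) = 1.
  α_3 = 3: Horner steps 6 → 5 → 0, so m(3) = 0.
  α_4 = 1: Horner steps 6 → 0 → 6, so m(1) = 6.
  α_5 = 2: Horner steps 6 → 6 → 4, so m(2) = 4.
  α_6 = 6: Horner steps 6 → 2 → 4, so m(6) = 4.
Codeword c = [0, 1, 0, 6, 4, 4] ∈ F_7^6.


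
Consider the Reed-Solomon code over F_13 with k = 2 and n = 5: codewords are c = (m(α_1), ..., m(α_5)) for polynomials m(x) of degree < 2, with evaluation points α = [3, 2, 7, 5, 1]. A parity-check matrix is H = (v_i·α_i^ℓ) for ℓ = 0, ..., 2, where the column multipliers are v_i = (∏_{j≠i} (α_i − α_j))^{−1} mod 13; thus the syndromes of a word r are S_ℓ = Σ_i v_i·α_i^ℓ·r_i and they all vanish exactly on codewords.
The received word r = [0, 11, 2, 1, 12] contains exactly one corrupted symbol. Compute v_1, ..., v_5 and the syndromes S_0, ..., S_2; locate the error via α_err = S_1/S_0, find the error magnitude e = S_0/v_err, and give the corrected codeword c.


S = (4, 8, 3), error at position 2, error magnitude e = 5, c = [0, 6, 2, 1, 12].

Step 1: column multipliers v_i = (∏_{j≠i}(α_i − α_j))^{−1} mod 13.
  i = 1 (α = 3): (3−2)(3−7)(3−5)(3−1) = 1·(−4)·(−2)·2 = 16 ≡ 3, so v_1 = 3^{−1} = 9 (mod 13).
  i = 2 (α = 2): (2−3)(2−7)(2−5)(2−1) = (−1)·(−5)·(−3)·1 = −15 ≡ 11, so v_2 = 11^{−1} = 6 (mod 13).
  i = 3 (α = 7): (7−3)(7−2)(7−5)(7−1) = 4·5·2·6 = 240 ≡ 6, so v_3 = 6^{−1} = 11 (mod 13).
  i = 4 (α = 5): (5−3)(5−2)(5−7)(5−1) = 2·3·(−2)·4 = −48 ≡ 4, so v_4 = 4^{−1} = 10 (mod 13).
  i = 5 (α = 1): (1−3)(1−2)(1−7)(1−5) = (−2)·(−1)·(−6)·(−4) = 48 ≡ 9, so v_5 = 9^{−1} = 3 (mod 13).
  v = [9, 6, 11, 10, 3].
Step 2: syndromes of r = [0, 11, 2, 1, 12] (all sums mod 13).
  S_0 = Σ v_i r_i = 9·0 + 6·11 + 11·2 + 10·1 + 3·12 = 134 ≡ 4.
  S_1 = Σ v_i α_i r_i = 9·3·0 + 6·2·11 + 11·7·2 + 10·5·1 + 3·1·12 = 372 ≡ 8.
  α_i^2 mod 13 = [9, 4, 10, 12, 1].
  S_2 = Σ v_i α_i^2 r_i = 9·9·0 + 6·4·11 + 11·10·2 + 10·12·1 + 3·1·12 = 640 ≡ 3.
  S = (4, 8, 3) ≠ 0, so r is not a codeword (an error is present).
Step 3: locate the error. For a single error e at position i, S_ℓ = v_i·e·α_i^ℓ, so α_err = S_1/S_0.
  S_0^{−1} = 4^{−1} = 10 (mod 13), so α_err = 8·10 = 80 ≡ 2 = α_2. Error position i = 2.
  Consistency check: S_2/S_1 = 3·5 = 15 ≡ 2 = α_err ✓ (single-error assumption holds).
Step 4: error magnitude e = S_0/v_2 = S_0·∏_{j≠2}(α_2 − α_j) = 4·11 = 44 ≡ 5 (mod 13).
Step 5: correct position 2: c_2 = r_2 − e = 11 − 5 ≡ 6 (mod 13). Hence c = [0, 6, 2, 1, 12].
  Check: interpolating c through the α_i gives m(x) = 5 + 7·x (degree < 2) with m(α_i) = c_i for every i, so c is indeed a codeword.


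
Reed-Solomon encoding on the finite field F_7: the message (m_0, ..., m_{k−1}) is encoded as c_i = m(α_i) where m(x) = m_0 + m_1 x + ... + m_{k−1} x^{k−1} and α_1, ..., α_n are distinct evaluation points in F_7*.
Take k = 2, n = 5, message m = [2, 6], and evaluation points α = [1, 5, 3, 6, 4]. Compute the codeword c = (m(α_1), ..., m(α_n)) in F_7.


c = [1, 4, 6, 3, 5]

Message polynomial: m(x) = 2 + 6·x (mod 7).
For each evaluation point α_i, compute m(α_i) mod 7:
  α_1 = 1: Horner steps 6 → 1, so m(1) = 1.
  α_2 = 5: Horner steps 6 → 4, so m(5) = 4.
  α_3 = 3: Horner steps 6 → 6, so m(3) = 6.
  α_4 = 6: Horner steps 6 → 3, so m(6) = 3.
  α_5 = 4: Horner steps 6 → 5, so m(4) = 5.
Codeword c = [1, 4, 6, 3, 5] ∈ F_7^5.


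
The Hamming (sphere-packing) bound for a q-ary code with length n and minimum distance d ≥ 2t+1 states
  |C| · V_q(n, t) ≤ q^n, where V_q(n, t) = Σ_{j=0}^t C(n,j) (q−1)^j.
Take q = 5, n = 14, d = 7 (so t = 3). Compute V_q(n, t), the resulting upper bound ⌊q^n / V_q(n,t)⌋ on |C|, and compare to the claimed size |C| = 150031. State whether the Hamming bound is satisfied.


V_q(n, t) = 24809, q^n = 6103515625, Hamming bound = 246020, |C| = 150031 ≤ bound (satisfied).

Step 1: Compute V_q(n, t) = Σ_{j=0}^3 C(n, j) (q−1)^j.
  j = 0: C(14,0)·(4)^0 = 1·1 = 1.
  j = 1: C(14,1)·(4)^1 = 14·4 = 56.
  j = 2: C(14,2)·(4)^2 = 91·16 = 1456.
  j = 3: C(14,3)·(4)^3 = 364·64 = 23296.
  V_q(n, t) = 1 + 56 + 1456 + 23296 = 24809.
Step 2: q^n = 5^14 = 6103515625.
Step 3: Hamming bound ⌊q^n / V_q(n,t)⌋ = ⌊6103515625/24809⌋ = 246020.
Step 4: Compare |C| = 150031 to 246020: satisfied.
The claimed |C| lies below the Hamming bound.


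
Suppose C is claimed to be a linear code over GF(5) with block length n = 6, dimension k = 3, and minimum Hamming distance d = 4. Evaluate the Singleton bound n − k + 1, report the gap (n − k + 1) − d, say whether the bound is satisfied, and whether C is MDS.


Singleton RHS = n − k + 1 = 4, slack = 0, bound satisfied, MDS.

Singleton bound: d ≤ n − k + 1.
Here n = 6, k = 3, so n − k + 1 = 4.
Given d = 4, check d ≤ 4: YES.
Slack = (n − k + 1) − d = 0.
The code is MDS (slack = 0).
Description: the claimed parameters are [6, 3, 4]_5; such a code would be MDS (meets Singleton bound).


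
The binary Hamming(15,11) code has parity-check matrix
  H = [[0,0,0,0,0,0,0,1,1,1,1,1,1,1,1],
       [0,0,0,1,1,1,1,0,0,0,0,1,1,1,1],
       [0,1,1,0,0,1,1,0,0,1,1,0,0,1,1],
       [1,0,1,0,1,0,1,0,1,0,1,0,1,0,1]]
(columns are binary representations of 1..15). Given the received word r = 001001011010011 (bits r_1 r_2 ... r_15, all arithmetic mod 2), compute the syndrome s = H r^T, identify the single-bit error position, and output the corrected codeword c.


s = (1, 1, 1, 0)^T, error position = 14, corrected codeword c = 001001011010001

Compute s = H r^T mod 2 one row at a time:
  s_1 = 1 + 1 + 0 + 1 + 0 + 0 + 1 + 1 = 5 ≡ 1 (mod 2).
  s_2 = 0 + 0 + 1 + 0 + 0 + 0 + 1 + 1 = 3 ≡ 1 (mod 2).
  s_3 = 0 + 1 + 1 + 0 + 0 + 1 + 1 + 1 = 5 ≡ 1 (mod 2).
  s_4 = 0 + 1 + 0 + 0 + 1 + 1 + 0 + 1 = 4 ≡ 0 (mod 2).
s = (1, 1, 1, 0)^T — this equals column 14 of H (binary 1110), so error is at position 14.
Correct: flip bit 14 of r = 001001011010011 to get c = 001001011010001.


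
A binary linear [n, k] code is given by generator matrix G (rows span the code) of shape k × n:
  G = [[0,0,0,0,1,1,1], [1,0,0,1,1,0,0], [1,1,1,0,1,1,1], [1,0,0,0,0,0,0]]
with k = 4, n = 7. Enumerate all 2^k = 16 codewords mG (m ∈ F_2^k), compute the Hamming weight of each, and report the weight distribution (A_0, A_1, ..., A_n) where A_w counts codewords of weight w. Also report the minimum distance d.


Weight distribution: A_0 = 1, A_1 = 1, A_2 = 2, A_3 = 4, A_4 = 3, A_5 = 3, A_6 = 2. Minimum distance d = 1.

Enumerate all 2^4 = 16 messages m ∈ F_2^4.
For each, compute codeword c = mG in F_2^7, then tally its weight.
  m = 0000 → c = 0000000, weight = 0.
  m = 1000 → c = 0000111, weight = 3.
  m = 0100 → c = 1001100, weight = 3.
  m = 1100 → c = 1001011, weight = 4.
  m = 0010 → c = 1110111, weight = 6.
  m = 1010 → c = 1110000, weight = 3.
  m = 0110 → c = 0111011, weight = 5.
  m = 1110 → c = 0111100, weight = 4.
  m = 0001 → c = 1000000, weight = 1.
  m = 1001 → c = 1000111, weight = 4.
  m = 0101 → c = 0001100, weight = 2.
  m = 1101 → c = 0001011, weight = 3.
  m = 0011 → c = 0110111, weight = 5.
  m = 1011 → c = 0110000, weight = 2.
  m = 0111 → c = 1111011, weight = 6.
  m = 1111 → c = 1111100, weight = 5.
Tally weights:
  weight 0: 1 codewords.
  weight 1: 1 codewords.
  weight 2: 2 codewords.
  weight 3: 4 codewords.
  weight 4: 3 codewords.
  weight 5: 3 codewords.
  weight 6: 2 codewords.
Minimum distance d = smallest w > 0 with A_w > 0 = 1.
Sanity: Σ A_w = 16 = 2^4 = 16 ✓.


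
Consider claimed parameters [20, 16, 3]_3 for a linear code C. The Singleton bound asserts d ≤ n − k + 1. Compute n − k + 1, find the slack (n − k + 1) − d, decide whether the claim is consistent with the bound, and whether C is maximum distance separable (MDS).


Singleton RHS = n − k + 1 = 5, slack = 2, bound satisfied, not MDS.

Singleton bound: d ≤ n − k + 1.
Here n = 20, k = 16, so n − k + 1 = 5.
Given d = 3, check d ≤ 5: YES.
Slack = (n − k + 1) − d = 2.
The code is NOT MDS (slack = 2 > 0).
Description: the claimed parameters are [20, 16, 3]_3; such a code would be non-MDS.


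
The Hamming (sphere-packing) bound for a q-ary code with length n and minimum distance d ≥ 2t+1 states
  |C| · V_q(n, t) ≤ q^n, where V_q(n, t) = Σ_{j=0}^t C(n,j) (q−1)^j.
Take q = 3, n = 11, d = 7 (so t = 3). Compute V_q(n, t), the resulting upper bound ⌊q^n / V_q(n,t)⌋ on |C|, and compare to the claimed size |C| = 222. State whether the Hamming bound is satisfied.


V_q(n, t) = 1563, q^n = 177147, Hamming bound = 113, |C| = 222 > bound (violated).

Step 1: Compute V_q(n, t) = Σ_{j=0}^3 C(n, j) (q−1)^j.
  j = 0: C(11,0)·(2)^0 = 1·1 = 1.
  j = 1: C(11,1)·(2)^1 = 11·2 = 22.
  j = 2: C(11,2)·(2)^2 = 55·4 = 220.
  j = 3: C(11,3)·(2)^3 = 165·8 = 1320.
  V_q(n, t) = 1 + 22 + 220 + 1320 = 1563.
Step 2: q^n = 3^11 = 177147.
Step 3: Hamming bound ⌊q^n / V_q(n,t)⌋ = ⌊177147/1563⌋ = 113.
Step 4: Compare |C| = 222 to 113: violated.
The claimed |C| lies above the Hamming bound, so no 3-ary code of length 11 with d ≥ 7 can have 222 codewords.


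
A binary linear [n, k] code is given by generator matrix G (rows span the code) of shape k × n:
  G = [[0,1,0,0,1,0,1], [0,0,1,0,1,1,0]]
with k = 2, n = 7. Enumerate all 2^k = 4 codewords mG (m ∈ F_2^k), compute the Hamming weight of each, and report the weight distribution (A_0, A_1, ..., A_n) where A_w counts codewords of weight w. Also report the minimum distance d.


Weight distribution: A_0 = 1, A_3 = 2, A_4 = 1. Minimum distance d = 3.

Enumerate all 2^2 = 4 messages m ∈ F_2^2.
For each, compute codeword c = mG in F_2^7, then tally its weight.
  m = 00 → c = 0000000, weight = 0.
  m = 10 → c = 0100101, weight = 3.
  m = 01 → c = 0010110, weight = 3.
  m = 11 → c = 0110011, weight = 4.
Tally weights:
  weight 0: 1 codewords.
  weight 3: 2 codewords.
  weight 4: 1 codewords.
Minimum distance d = smallest w > 0 with A_w > 0 = 3.
Sanity: Σ A_w = 4 = 2^2 = 4 ✓.


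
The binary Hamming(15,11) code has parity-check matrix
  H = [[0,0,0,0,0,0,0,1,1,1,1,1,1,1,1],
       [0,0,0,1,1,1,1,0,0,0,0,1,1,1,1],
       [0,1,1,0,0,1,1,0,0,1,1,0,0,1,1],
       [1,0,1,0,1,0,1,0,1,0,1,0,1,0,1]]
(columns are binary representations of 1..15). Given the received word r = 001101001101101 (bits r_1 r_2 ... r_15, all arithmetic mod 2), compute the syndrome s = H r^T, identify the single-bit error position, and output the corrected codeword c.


s = (1, 1, 0, 0)^T, error position = 12, corrected codeword c = 001101001100101

Compute s = H r^T mod 2 one row at a time:
  s_1 = 0 + 1 + 1 + 0 + 1 + 1 + 0 + 1 = 5 ≡ 1 (mod 2).
  s_2 = 1 + 0 + 1 + 0 + 1 + 1 + 0 + 1 = 5 ≡ 1 (mod 2).
  s_3 = 0 + 1 + 1 + 0 + 1 + 0 + 0 + 1 = 4 ≡ 0 (mod 2).
  s_4 = 0 + 1 + 0 + 0 + 1 + 0 + 1 + 1 = 4 ≡ 0 (mod 2).
s = (1, 1, 0, 0)^T — this equals column 12 of H (binary 1100), so error is at position 12.
Correct: flip bit 12 of r = 001101001101101 to get c = 001101001100101.


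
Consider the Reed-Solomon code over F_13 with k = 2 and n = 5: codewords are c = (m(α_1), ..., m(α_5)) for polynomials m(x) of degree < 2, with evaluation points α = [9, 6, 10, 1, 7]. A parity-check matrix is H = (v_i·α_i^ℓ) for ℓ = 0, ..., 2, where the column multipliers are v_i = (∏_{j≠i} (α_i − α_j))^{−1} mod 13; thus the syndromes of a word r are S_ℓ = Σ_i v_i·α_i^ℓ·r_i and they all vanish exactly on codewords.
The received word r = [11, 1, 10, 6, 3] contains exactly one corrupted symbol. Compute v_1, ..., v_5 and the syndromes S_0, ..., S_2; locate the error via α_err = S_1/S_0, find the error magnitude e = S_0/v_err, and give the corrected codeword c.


S = (12, 6, 3), error at position 5, error magnitude e = 3, c = [11, 1, 10, 6, 0].

Step 1: column multipliers v_i = (∏_{j≠i}(α_i − α_j))^{−1} mod 13.
  i = 1 (α = 9): (9−6)(9−10)(9−1)(9−7) = 3·(−1)·8·2 = −48 ≡ 4, so v_1 = 4^{−1} = 10 (mod 13).
  i = 2 (α = 6): (6−9)(6−10)(6−1)(6−7) = (−3)·(−4)·5·(−1) = −60 ≡ 5, so v_2 = 5^{−1} = 8 (mod 13).
  i = 3 (α = 10): (10−9)(10−6)(10−1)(10−7) = 1·4·9·3 = 108 ≡ 4, so v_3 = 4^{−1} = 10 (mod 13).
  i = 4 (α = 1): (1−9)(1−6)(1−10)(1−7) = (−8)·(−5)·(−9)·(−6) = 2160 ≡ 2, so v_4 = 2^{−1} = 7 (mod 13).
  i = 5 (α = 7): (7−9)(7−6)(7−10)(7−1) = (−2)·1·(−3)·6 = 36 ≡ 10, so v_5 = 10^{−1} = 4 (mod 13).
  v = [10, 8, 10, 7, 4].
Step 2: syndromes of r = [11, 1, 10, 6, 3] (all sums mod 13).
  S_0 = Σ v_i r_i = 10·11 + 8·1 + 10·10 + 7·6 + 4·3 = 272 ≡ 12.
  S_1 = Σ v_i α_i r_i = 10·9·11 + 8·6·1 + 10·10·10 + 7·1·6 + 4·7·3 = 2164 ≡ 6.
  α_i^2 mod 13 = [3, 10, 9, 1, 10].
  S_2 = Σ v_i α_i^2 r_i = 10·3·11 + 8·10·1 + 10·9·10 + 7·1·6 + 4·10·3 = 1472 ≡ 3.
  S = (12, 6, 3) ≠ 0, so r is not a codeword (an error is present).
Step 3: locate the error. For a single error e at position i, S_ℓ = v_i·e·α_i^ℓ, so α_err = S_1/S_0.
  S_0^{−1} = 12^{−1} = 12 (mod 13), so α_err = 6·12 = 72 ≡ 7 = α_5. Error position i = 5.
  Consistency check: S_2/S_1 = 3·11 = 33 ≡ 7 = α_err ✓ (single-error assumption holds).
Step 4: error magnitude e = S_0/v_5 = S_0·∏_{j≠5}(α_5 − α_j) = 12·10 = 120 ≡ 3 (mod 13).
Step 5: correct position 5: c_5 = r_5 − e = 3 − 3 ≡ 0 (mod 13). Hence c = [11, 1, 10, 6, 0].
  Check: interpolating c through the α_i gives m(x) = 7 + 12·x (degree < 2) with m(α_i) = c_i for every i, so c is indeed a codeword.


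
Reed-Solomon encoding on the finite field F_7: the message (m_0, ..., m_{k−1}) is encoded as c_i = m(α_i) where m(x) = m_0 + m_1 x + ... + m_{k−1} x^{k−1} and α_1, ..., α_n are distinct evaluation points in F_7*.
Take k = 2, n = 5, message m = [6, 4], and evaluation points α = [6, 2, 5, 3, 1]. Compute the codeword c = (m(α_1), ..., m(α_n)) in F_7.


c = [2, 0, 5, 4, 3]

Message polynomial: m(x) = 6 + 4·x (mod 7).
For each evaluation point α_i, compute m(α_i) mod 7:
  α_1 = 6: Horner steps 4 → 2, so m(6) = 2.
  α_2 = 2: Horner steps 4 → 0, so m(2) = 0.
  α_3 = 5: Horner steps 4 → 5, so m(5) = 5.
  α_4 = 3: Horner steps 4 → 4, so m(3) = 4.
  α_5 = 1: Horner steps 4 → 3, so m(1) = 3.
Codeword c = [2, 0, 5, 4, 3] ∈ F_7^5.


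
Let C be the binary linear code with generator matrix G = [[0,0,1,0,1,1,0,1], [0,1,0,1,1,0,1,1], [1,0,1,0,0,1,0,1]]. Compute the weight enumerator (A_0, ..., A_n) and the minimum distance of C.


Weight distribution: A_0 = 1, A_2 = 1, A_4 = 2, A_5 = 3, A_7 = 1. Minimum distance d = 2.

Enumerate all 2^3 = 8 messages m ∈ F_2^3.
For each, compute codeword c = mG in F_2^8, then tally its weight.
  m = 000 → c = 00000000, weight = 0.
  m = 100 → c = 00101101, weight = 4.
  m = 010 → c = 01011011, weight = 5.
  m = 110 → c = 01110110, weight = 5.
  m = 001 → c = 10100101, weight = 4.
  m = 101 → c = 10001000, weight = 2.
  m = 011 → c = 11111110, weight = 7.
  m = 111 → c = 11010011, weight = 5.
Tally weights:
  weight 0: 1 codewords.
  weight 2: 1 codewords.
  weight 4: 2 codewords.
  weight 5: 3 codewords.
  weight 7: 1 codewords.
Minimum distance d = smallest w > 0 with A_w > 0 = 2.
Sanity: Σ A_w = 8 = 2^3 = 8 ✓.


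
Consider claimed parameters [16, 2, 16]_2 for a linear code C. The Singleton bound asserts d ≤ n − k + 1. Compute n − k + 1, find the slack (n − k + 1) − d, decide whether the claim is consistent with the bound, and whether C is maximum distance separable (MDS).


Singleton RHS = n − k + 1 = 15, slack = -1, bound violated (no such code; not MDS).

Singleton bound: d ≤ n − k + 1.
Here n = 16, k = 2, so n − k + 1 = 15.
Given d = 16, check d ≤ 15: NO.
Slack = (n − k + 1) − d = -1.
The slack is negative: d = 16 exceeds n − k + 1 = 15 by 1, so the Singleton bound is violated and no linear [16, 2, 16]_2 code can exist. In particular it is not MDS (MDS requires d = n − k + 1 exactly).
Description: the claimed parameters are [16, 2, 16]_2; such a code would be impossible (violates the Singleton bound).


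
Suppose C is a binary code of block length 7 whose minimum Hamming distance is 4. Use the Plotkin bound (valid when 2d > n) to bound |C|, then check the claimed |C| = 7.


Plotkin bound M ≤ 8; given |C| = 7 ≤ bound (satisfied).

Check applicability: 2d = 8, n = 7.
2d − n = 1 > 0, so Plotkin applies.
Compute d/(2d−n) = 4/1 ≈ 4.0000.
⌊d/(2d−n)⌋ = 4.
Plotkin bound: M ≤ 2·4 = 8.
Given |C| = 7, check: satisfied.
This |C| is below the Plotkin bound.


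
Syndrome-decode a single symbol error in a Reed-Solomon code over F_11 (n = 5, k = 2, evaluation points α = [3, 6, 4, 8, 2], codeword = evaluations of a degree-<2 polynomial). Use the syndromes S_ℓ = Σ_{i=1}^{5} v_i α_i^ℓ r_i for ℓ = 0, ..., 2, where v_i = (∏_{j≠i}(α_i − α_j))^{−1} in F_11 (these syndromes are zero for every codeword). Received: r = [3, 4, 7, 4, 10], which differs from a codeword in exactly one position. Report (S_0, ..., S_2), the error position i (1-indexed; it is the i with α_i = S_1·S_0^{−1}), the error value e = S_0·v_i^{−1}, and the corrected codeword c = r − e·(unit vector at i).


S = (4, 10, 3), error at position 4, error magnitude e = 3, c = [3, 4, 7, 1, 10].

Step 1: column multipliers v_i = (∏_{j≠i}(α_i − α_j))^{−1} mod 11.
  i = 1 (α = 3): (3−6)(3−4)(3−8)(3−2) = (−3)·(−1)·(−5)·1 = −15 ≡ 7, so v_1 = 7^{−1} = 8 (mod 11).
  i = 2 (α = 6): (6−3)(6−4)(6−8)(6−2) = 3·2·(−2)·4 = −48 ≡ 7, so v_2 = 7^{−1} = 8 (mod 11).
  i = 3 (α = 4): (4−3)(4−6)(4−8)(4−2) = 1·(−2)·(−4)·2 = 16 ≡ 5, so v_3 = 5^{−1} = 9 (mod 11).
  i = 4 (α = 8): (8−3)(8−6)(8−4)(8−2) = 5·2·4·6 = 240 ≡ 9, so v_4 = 9^{−1} = 5 (mod 11).
  i = 5 (α = 2): (2−3)(2−6)(2−4)(2−8) = (−1)·(−4)·(−2)·(−6) = 48 ≡ 4, so v_5 = 4^{−1} = 3 (mod 11).
  v = [8, 8, 9, 5, 3].
Step 2: syndromes of r = [3, 4, 7, 4, 10] (all sums mod 11).
  S_0 = Σ v_i r_i = 8·3 + 8·4 + 9·7 + 5·4 + 3·10 = 169 ≡ 4.
  S_1 = Σ v_i α_i r_i = 8·3·3 + 8·6·4 + 9·4·7 + 5·8·4 + 3·2·10 = 736 ≡ 10.
  α_i^2 mod 11 = [9, 3, 5, 9, 4].
  S_2 = Σ v_i α_i^2 r_i = 8·9·3 + 8·3·4 + 9·5·7 + 5·9·4 + 3·4·10 = 927 ≡ 3.
  S = (4, 10, 3) ≠ 0, so r is not a codeword (an error is present).
Step 3: locate the error. For a single error e at position i, S_ℓ = v_i·e·α_i^ℓ, so α_err = S_1/S_0.
  S_0^{−1} = 4^{−1} = 3 (mod 11), so α_err = 10·3 = 30 ≡ 8 = α_4. Error position i = 4.
  Consistency check: S_2/S_1 = 3·10 = 30 ≡ 8 = α_err ✓ (single-error assumption holds).
Step 4: error magnitude e = S_0/v_4 = S_0·∏_{j≠4}(α_4 − α_j) = 4·9 = 36 ≡ 3 (mod 11).
Step 5: correct position 4: c_4 = r_4 − e = 4 − 3 ≡ 1 (mod 11). Hence c = [3, 4, 7, 1, 10].
  Check: interpolating c through the α_i gives m(x) = 2 + 4·x (degree < 2) with m(α_i) = c_i for every i, so c is indeed a codeword.


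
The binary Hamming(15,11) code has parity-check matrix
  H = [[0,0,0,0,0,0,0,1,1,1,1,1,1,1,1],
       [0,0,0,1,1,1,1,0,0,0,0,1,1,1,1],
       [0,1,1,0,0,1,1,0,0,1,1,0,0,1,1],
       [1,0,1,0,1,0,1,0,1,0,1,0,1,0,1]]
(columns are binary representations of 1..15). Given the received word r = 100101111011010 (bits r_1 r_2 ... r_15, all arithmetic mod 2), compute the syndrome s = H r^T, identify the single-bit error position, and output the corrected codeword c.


s = (1, 1, 0, 0)^T, error position = 12, corrected codeword c = 100101111010010

Compute s = H r^T mod 2 one row at a time:
  s_1 = 1 + 1 + 0 + 1 + 1 + 0 + 1 + 0 = 5 ≡ 1 (mod 2).
  s_2 = 1 + 0 + 1 + 1 + 1 + 0 + 1 + 0 = 5 ≡ 1 (mod 2).
  s_3 = 0 + 0 + 1 + 1 + 0 + 1 + 1 + 0 = 4 ≡ 0 (mod 2).
  s_4 = 1 + 0 + 0 + 1 + 1 + 1 + 0 + 0 = 4 ≡ 0 (mod 2).
s = (1, 1, 0, 0)^T — this equals column 12 of H (binary 1100), so error is at position 12.
Correct: flip bit 12 of r = 100101111011010 to get c = 100101111010010.


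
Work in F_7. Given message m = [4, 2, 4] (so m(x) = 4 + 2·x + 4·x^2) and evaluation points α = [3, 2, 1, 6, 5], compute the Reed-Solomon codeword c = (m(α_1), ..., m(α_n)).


c = [4, 3, 3, 6, 2]

Message polynomial: m(x) = 4 + 2·x + 4·x^2 (mod 7).
For each evaluation point α_i, compute m(α_i) mod 7:
  α_1 = 3: Horner steps 4 → 0 → 4, so m(3) = 4.
  α_2 = 2: Horner steps 4 → 3 → 3, so m(2) = 3.
  α_3 = 1: Horner steps 4 → 6 → 3, so m(1) = 3.
  α_4 = 6: Horner steps 4 → 5 → 6, so m(6) = 6.
  α_5 = 5: Horner steps 4 → 1 → 2, so m(5) = 2.
Codeword c = [4, 3, 3, 6, 2] ∈ F_7^5.


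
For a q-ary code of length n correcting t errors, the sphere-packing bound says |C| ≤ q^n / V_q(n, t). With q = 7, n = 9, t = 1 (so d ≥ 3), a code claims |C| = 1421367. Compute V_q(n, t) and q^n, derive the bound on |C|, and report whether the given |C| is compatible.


V_q(n, t) = 55, q^n = 40353607, Hamming bound = 733701, |C| = 1421367 > bound (violated).

Step 1: Compute V_q(n, t) = Σ_{j=0}^1 C(n, j) (q−1)^j.
  j = 0: C(9,0)·(6)^0 = 1·1 = 1.
  j = 1: C(9,1)·(6)^1 = 9·6 = 54.
  V_q(n, t) = 1 + 54 = 55.
Step 2: q^n = 7^9 = 40353607.
Step 3: Hamming bound ⌊q^n / V_q(n,t)⌋ = ⌊40353607/55⌋ = 733701.
Step 4: Compare |C| = 1421367 to 733701: violated.
The claimed |C| lies above the Hamming bound, so no 7-ary code of length 9 with d ≥ 3 can have 1421367 codewords.


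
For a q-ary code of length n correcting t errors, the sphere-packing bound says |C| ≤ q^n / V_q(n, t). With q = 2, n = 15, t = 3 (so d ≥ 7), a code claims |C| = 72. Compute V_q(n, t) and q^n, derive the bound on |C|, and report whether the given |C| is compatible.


V_q(n, t) = 576, q^n = 32768, Hamming bound = 56, |C| = 72 > bound (violated).

Step 1: Compute V_q(n, t) = Σ_{j=0}^3 C(n, j) (q−1)^j.
  j = 0: C(15,0)·(1)^0 = 1·1 = 1.
  j = 1: C(15,1)·(1)^1 = 15·1 = 15.
  j = 2: C(15,2)·(1)^2 = 105·1 = 105.
  j = 3: C(15,3)·(1)^3 = 455·1 = 455.
  V_q(n, t) = 1 + 15 + 105 + 455 = 576.
Step 2: q^n = 2^15 = 32768.
Step 3: Hamming bound ⌊q^n / V_q(n,t)⌋ = ⌊32768/576⌋ = 56.
Step 4: Compare |C| = 72 to 56: violated.
The claimed |C| lies above the Hamming bound, so no 2-ary code of length 15 with d ≥ 7 can have 72 codewords.


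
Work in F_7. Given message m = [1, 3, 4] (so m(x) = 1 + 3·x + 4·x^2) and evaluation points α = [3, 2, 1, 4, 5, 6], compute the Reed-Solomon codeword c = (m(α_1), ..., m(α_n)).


c = [4, 2, 1, 0, 4, 2]

Message polynomial: m(x) = 1 + 3·x + 4·x^2 (mod 7).
For each evaluation point α_i, compute m(α_i) mod 7:
  α_1 = 3: Horner steps 4 → 1 → 4, so m(3) = 4.
  α_2 = 2: Horner steps 4 → 4 → 2, so m(2) = 2.
  α_3 = 1: Horner steps 4 → 0 → 1, so m(1) = 1.
  α_4 = 4: Horner steps 4 → 5 → 0, so m(4) = 0.
  α_5 = 5: Horner steps 4 → 2 → 4, so m(5) = 4.
  α_6 = 6: Horner steps 4 → 6 → 2, so m(6) = 2.
Codeword c = [4, 2, 1, 0, 4, 2] ∈ F_7^6.


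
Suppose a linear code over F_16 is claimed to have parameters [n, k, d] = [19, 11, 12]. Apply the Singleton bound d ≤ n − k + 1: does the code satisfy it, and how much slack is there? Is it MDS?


Singleton RHS = n − k + 1 = 9, slack = -3, bound violated (no such code; not MDS).

Singleton bound: d ≤ n − k + 1.
Here n = 19, k = 11, so n − k + 1 = 9.
Given d = 12, check d ≤ 9: NO.
Slack = (n − k + 1) − d = -3.
The slack is negative: d = 12 exceeds n − k + 1 = 9 by 3, so the Singleton bound is violated and no linear [19, 11, 12]_16 code can exist. In particular it is not MDS (MDS requires d = n − k + 1 exactly).
Description: the claimed parameters are [19, 11, 12]_16; such a code would be impossible (violates the Singleton bound).


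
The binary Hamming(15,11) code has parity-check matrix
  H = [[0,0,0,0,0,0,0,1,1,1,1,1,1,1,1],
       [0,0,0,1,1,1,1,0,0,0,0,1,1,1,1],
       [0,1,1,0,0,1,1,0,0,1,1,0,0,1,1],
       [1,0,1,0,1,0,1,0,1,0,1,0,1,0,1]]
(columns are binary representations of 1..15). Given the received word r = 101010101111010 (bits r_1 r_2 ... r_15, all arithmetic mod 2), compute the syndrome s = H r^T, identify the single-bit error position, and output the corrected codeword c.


s = (1, 0, 1, 0)^T, error position = 10, corrected codeword c = 101010101011010

Compute s = H r^T mod 2 one row at a time:
  s_1 = 0 + 1 + 1 + 1 + 1 + 0 + 1 + 0 = 5 ≡ 1 (mod 2).
  s_2 = 0 + 1 + 0 + 1 + 1 + 0 + 1 + 0 = 4 ≡ 0 (mod 2).
  s_3 = 0 + 1 + 0 + 1 + 1 + 1 + 1 + 0 = 5 ≡ 1 (mod 2).
  s_4 = 1 + 1 + 1 + 1 + 1 + 1 + 0 + 0 = 6 ≡ 0 (mod 2).
s = (1, 0, 1, 0)^T — this equals column 10 of H (binary 1010), so error is at position 10.
Correct: flip bit 10 of r = 101010101111010 to get c = 101010101011010.


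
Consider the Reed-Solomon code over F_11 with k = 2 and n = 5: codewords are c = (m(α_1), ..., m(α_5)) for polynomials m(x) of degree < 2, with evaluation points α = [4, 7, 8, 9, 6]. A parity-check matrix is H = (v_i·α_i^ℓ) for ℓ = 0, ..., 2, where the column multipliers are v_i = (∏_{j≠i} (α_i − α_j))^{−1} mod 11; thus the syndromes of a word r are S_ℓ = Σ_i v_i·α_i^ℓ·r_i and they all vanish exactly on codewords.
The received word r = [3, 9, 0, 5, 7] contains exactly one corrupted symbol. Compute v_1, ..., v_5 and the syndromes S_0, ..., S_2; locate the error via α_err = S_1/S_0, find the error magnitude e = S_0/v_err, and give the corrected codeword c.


S = (10, 2, 7), error at position 4, error magnitude e = 3, c = [3, 9, 0, 2, 7].

Step 1: column multipliers v_i = (∏_{j≠i}(α_i − α_j))^{−1} mod 11.
  i = 1 (α = 4): (4−7)(4−8)(4−9)(4−6) = (−3)·(−4)·(−5)·(−2) = 120 ≡ 10, so v_1 = 10^{−1} = 10 (mod 11).
  i = 2 (α = 7): (7−4)(7−8)(7−9)(7−6) = 3·(−1)·(−2)·1 = 6 ≡ 6, so v_2 = 6^{−1} = 2 (mod 11).
  i = 3 (α = 8): (8−4)(8−7)(8−9)(8−6) = 4·1·(−1)·2 = −8 ≡ 3, so v_3 = 3^{−1} = 4 (mod 11).
  i = 4 (α = 9): (9−4)(9−7)(9−8)(9−6) = 5·2·1·3 = 30 ≡ 8, so v_4 = 8^{−1} = 7 (mod 11).
  i = 5 (α = 6): (6−4)(6−7)(6−8)(6−9) = 2·(−1)·(−2)·(−3) = −12 ≡ 10, so v_5 = 10^{−1} = 10 (mod 11).
  v = [10, 2, 4, 7, 10].
Step 2: syndromes of r = [3, 9, 0, 5, 7] (all sums mod 11).
  S_0 = Σ v_i r_i = 10·3 + 2·9 + 4·0 + 7·5 + 10·7 = 153 ≡ 10.
  S_1 = Σ v_i α_i r_i = 10·4·3 + 2·7·9 + 4·8·0 + 7·9·5 + 10·6·7 = 981 ≡ 2.
  α_i^2 mod 11 = [5, 5, 9, 4, 3].
  S_2 = Σ v_i α_i^2 r_i = 10·5·3 + 2·5·9 + 4·9·0 + 7·4·5 + 10·3·7 = 590 ≡ 7.
  S = (10, 2, 7) ≠ 0, so r is not a codeword (an error is present).
Step 3: locate the error. For a single error e at position i, S_ℓ = v_i·e·α_i^ℓ, so α_err = S_1/S_0.
  S_0^{−1} = 10^{−1} = 10 (mod 11), so α_err = 2·10 = 20 ≡ 9 = α_4. Error position i = 4.
  Consistency check: S_2/S_1 = 7·6 = 42 ≡ 9 = α_err ✓ (single-error assumption holds).
Step 4: error magnitude e = S_0/v_4 = S_0·∏_{j≠4}(α_4 − α_j) = 10·8 = 80 ≡ 3 (mod 11).
Step 5: correct position 4: c_4 = r_4 − e = 5 − 3 ≡ 2 (mod 11). Hence c = [3, 9, 0, 2, 7].
  Check: interpolating c through the α_i gives m(x) = 6 + 2·x (degree < 2) with m(α_i) = c_i for every i, so c is indeed a codeword.
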